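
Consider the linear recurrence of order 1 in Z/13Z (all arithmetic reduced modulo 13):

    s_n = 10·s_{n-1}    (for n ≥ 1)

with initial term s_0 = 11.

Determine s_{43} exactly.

s_1 = 10·11 = 6
s_2 = 10·6 = 8
s_3 = 10·8 = 2
s_4 = 10·2 = 7
s_5 = 10·7 = 5
s_6 = 10·5 = 11
(s_6) = (11) = (s_0), so the sequence has period 6.
43 ≡ 1 (mod 6), hence s_43 = s_1 = 6.

6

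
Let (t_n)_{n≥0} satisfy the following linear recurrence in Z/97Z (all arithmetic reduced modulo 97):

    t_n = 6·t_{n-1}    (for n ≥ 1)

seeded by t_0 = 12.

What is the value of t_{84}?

12

t_1 = 6·12 = 72
t_2 = 6·72 = 44
t_3 = 6·44 = 70
t_4 = 6·70 = 32
t_5 = 6·32 = 95
t_6 = 6·95 = 85
t_7 = 6·85 = 25
t_8 = 6·25 = 53
t_9 = 6·53 = 27
t_10 = 6·27 = 65
t_11 = 6·65 = 2
t_12 = 6·2 = 12
(t_12) = (12) = (t_0), so the sequence has period 12.
84 ≡ 0 (mod 12), hence t_84 = t_0 = 12.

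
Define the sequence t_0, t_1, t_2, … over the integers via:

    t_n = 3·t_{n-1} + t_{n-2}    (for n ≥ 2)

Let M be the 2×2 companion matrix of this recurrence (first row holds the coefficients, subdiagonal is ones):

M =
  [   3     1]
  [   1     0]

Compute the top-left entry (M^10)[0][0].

141481

(M^10)[0][0] is the top entry after applying M 10 times to the unit state (1, 0). Equivalently it is h_{11} for the auxiliary sequence (h_n) obeying the same recurrence with h_1 = 1 and h_i = 0 for 0 ≤ i < 1:
h_2 = 3·1 + 1·0 = 3
h_3 = 3·3 + 1·1 = 10
h_4 = 3·10 + 1·3 = 33
h_5 = 3·33 + 1·10 = 109
h_6 = 3·109 + 1·33 = 360
h_7 = 3·360 + 1·109 = 1189
h_8 = 3·1189 + 1·360 = 3927
h_9 = 3·3927 + 1·1189 = 12970
h_10 = 3·12970 + 1·3927 = 42837
h_11 = 3·42837 + 1·12970 = 141481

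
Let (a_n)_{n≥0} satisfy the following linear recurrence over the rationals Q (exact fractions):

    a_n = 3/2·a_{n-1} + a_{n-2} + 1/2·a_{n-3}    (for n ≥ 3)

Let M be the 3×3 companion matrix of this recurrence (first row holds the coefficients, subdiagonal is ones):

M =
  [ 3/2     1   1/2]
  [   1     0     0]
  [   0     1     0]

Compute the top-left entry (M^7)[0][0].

16791/128

(M^7)[0][0] is the top entry after applying M 7 times to the unit state (1, 0, 0). Equivalently it is h_{9} for the auxiliary sequence (h_n) obeying the same recurrence with h_2 = 1 and h_i = 0 for 0 ≤ i < 2:
h_3 = 3/2·1 + 1·0 + 1/2·0 = 3/2
h_4 = 3/2·3/2 + 1·1 + 1/2·0 = 13/4
h_5 = 3/2·13/4 + 1·3/2 + 1/2·1 = 55/8
h_6 = 3/2·55/8 + 1·13/4 + 1/2·3/2 = 229/16
h_7 = 3/2·229/16 + 1·55/8 + 1/2·13/4 = 959/32
h_8 = 3/2·959/32 + 1·229/16 + 1/2·55/8 = 4013/64
h_9 = 3/2·4013/64 + 1·959/32 + 1/2·229/16 = 16791/128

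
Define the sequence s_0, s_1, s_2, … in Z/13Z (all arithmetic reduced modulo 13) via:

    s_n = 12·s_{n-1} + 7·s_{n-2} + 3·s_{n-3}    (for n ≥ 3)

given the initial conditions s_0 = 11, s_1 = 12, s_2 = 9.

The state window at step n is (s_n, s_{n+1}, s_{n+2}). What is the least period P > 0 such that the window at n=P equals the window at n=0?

28

n=0: window = (11, 12, 9)
n=1: window = (12, 9, 4)
n=2: window = (9, 4, 4)
n=3: window = (4, 4, 12)
n=4: window = (4, 12, 2)
n=5: window = (12, 2, 3)
n=6: window = (2, 3, 8)
n=7: window = (3, 8, 6)
n=8: window = (8, 6, 7)
n=9: window = (6, 7, 7)
n=10: window = (7, 7, 8)
n=11: window = (7, 8, 10)
n=12: window = (8, 10, 2)
n=13: window = (10, 2, 1)
n=14: window = (2, 1, 4)
n=15: window = (1, 4, 9)
n=16: window = (4, 9, 9)
n=17: window = (9, 9, 1)
n=18: window = (9, 1, 11)
n=19: window = (1, 11, 10)
n=20: window = (11, 10, 5)
n=21: window = (10, 5, 7)
n=22: window = (5, 7, 6)
n=23: window = (7, 6, 6)
n=24: window = (6, 6, 5)
n=25: window = (6, 5, 3)
n=26: window = (5, 3, 11)
n=27: window = (3, 11, 12)
n=28: window = (11, 12, 9)
window at n=28 equals window at n=0 → period = 28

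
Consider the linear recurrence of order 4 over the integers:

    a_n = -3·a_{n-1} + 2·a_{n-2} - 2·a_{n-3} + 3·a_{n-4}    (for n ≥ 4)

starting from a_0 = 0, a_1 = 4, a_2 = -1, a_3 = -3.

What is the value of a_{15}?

4305894

a_4 = -3·-3 + 2·-1 + -2·4 + 3·0 = -1
a_5 = -3·-1 + 2·-3 + -2·-1 + 3·4 = 11
a_6 = -3·11 + 2·-1 + -2·-3 + 3·-1 = -32
a_7 = -3·-32 + 2·11 + -2·-1 + 3·-3 = 111
a_8 = -3·111 + 2·-32 + -2·11 + 3·-1 = -422
a_9 = -3·-422 + 2·111 + -2·-32 + 3·11 = 1585
a_10 = -3·1585 + 2·-422 + -2·111 + 3·-32 = -5917
a_11 = -3·-5917 + 2·1585 + -2·-422 + 3·111 = 22098
a_12 = -3·22098 + 2·-5917 + -2·1585 + 3·-422 = -82564
a_13 = -3·-82564 + 2·22098 + -2·-5917 + 3·1585 = 308477
a_14 = -3·308477 + 2·-82564 + -2·22098 + 3·-5917 = -1152506
a_15 = -3·-1152506 + 2·308477 + -2·-82564 + 3·22098 = 4305894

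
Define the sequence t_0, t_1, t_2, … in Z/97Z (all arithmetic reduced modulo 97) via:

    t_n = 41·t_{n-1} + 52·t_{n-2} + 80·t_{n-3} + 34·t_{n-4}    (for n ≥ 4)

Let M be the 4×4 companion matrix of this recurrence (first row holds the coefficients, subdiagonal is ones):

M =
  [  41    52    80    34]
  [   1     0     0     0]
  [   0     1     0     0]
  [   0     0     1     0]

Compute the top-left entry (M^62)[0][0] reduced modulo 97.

90

(M^62)[0][0] is the top entry after applying M 62 times to the unit state (1, 0, 0, 0). Equivalently it is h_{65} for the auxiliary sequence (h_n) obeying the same recurrence with h_3 = 1 and h_i = 0 for 0 ≤ i < 3:
h_4 = 41·1 + 52·0 + 80·0 + 34·0 = 41
h_5 = 41·41 + 52·1 + 80·0 + 34·0 = 84
h_6 = 41·84 + 52·41 + 80·1 + 34·0 = 30
h_7 = 41·30 + 52·84 + 80·41 + 34·1 = 85
h_8 = 41·85 + 52·30 + 80·84 + 34·41 = 64
h_9 = 41·64 + 52·85 + 80·30 + 34·84 = 78
h_10 = 41·78 + 52·64 + 80·85 + 34·30 = 87
h_11 = 41·87 + 52·78 + 80·64 + 34·85 = 16
h_12 = 41·16 + 52·87 + 80·78 + 34·64 = 16
h_13 = 41·16 + 52·16 + 80·87 + 34·78 = 42
h_14 = 41·42 + 52·16 + 80·16 + 34·87 = 2
h_15 = 41·2 + 52·42 + 80·16 + 34·16 = 16
h_16 = 41·16 + 52·2 + 80·42 + 34·16 = 8
h_17 = 41·8 + 52·16 + 80·2 + 34·42 = 32
h_18 = 41·32 + 52·8 + 80·16 + 34·2 = 69
h_19 = 41·69 + 52·32 + 80·8 + 34·16 = 51
h_20 = 41·51 + 52·69 + 80·32 + 34·8 = 72
h_21 = 41·72 + 52·51 + 80·69 + 34·32 = 87
h_22 = 41·87 + 52·72 + 80·51 + 34·69 = 60
h_23 = 41·60 + 52·87 + 80·72 + 34·51 = 25
h_24 = 41·25 + 52·60 + 80·87 + 34·72 = 70
h_25 = 41·70 + 52·25 + 80·60 + 34·87 = 94
h_26 = 41·94 + 52·70 + 80·25 + 34·60 = 88
h_27 = 41·88 + 52·94 + 80·70 + 34·25 = 8
h_28 = 41·8 + 52·88 + 80·94 + 34·70 = 60
h_29 = 41·60 + 52·8 + 80·88 + 34·94 = 17
h_30 = 41·17 + 52·60 + 80·8 + 34·88 = 77
h_31 = 41·77 + 52·17 + 80·60 + 34·8 = 92
h_32 = 41·92 + 52·77 + 80·17 + 34·60 = 21
h_33 = 41·21 + 52·92 + 80·77 + 34·17 = 64
h_34 = 41·64 + 52·21 + 80·92 + 34·77 = 17
h_35 = 41·17 + 52·64 + 80·21 + 34·92 = 6
h_36 = 41·6 + 52·17 + 80·64 + 34·21 = 77
h_37 = 41·77 + 52·6 + 80·17 + 34·64 = 21
h_38 = 41·21 + 52·77 + 80·6 + 34·17 = 6
h_39 = 41·6 + 52·21 + 80·77 + 34·6 = 39
h_40 = 41·39 + 52·6 + 80·21 + 34·77 = 1
h_41 = 41·1 + 52·39 + 80·6 + 34·21 = 62
h_42 = 41·62 + 52·1 + 80·39 + 34·6 = 1
h_43 = 41·1 + 52·62 + 80·1 + 34·39 = 15
h_44 = 41·15 + 52·1 + 80·62 + 34·1 = 35
h_45 = 41·35 + 52·15 + 80·1 + 34·62 = 38
h_46 = 41·38 + 52·35 + 80·15 + 34·1 = 53
h_47 = 41·53 + 52·38 + 80·35 + 34·15 = 87
h_48 = 41·87 + 52·53 + 80·38 + 34·35 = 77
h_49 = 41·77 + 52·87 + 80·53 + 34·38 = 21
h_50 = 41·21 + 52·77 + 80·87 + 34·53 = 47
h_51 = 41·47 + 52·21 + 80·77 + 34·87 = 12
h_52 = 41·12 + 52·47 + 80·21 + 34·77 = 56
h_53 = 41·56 + 52·12 + 80·47 + 34·21 = 22
h_54 = 41·22 + 52·56 + 80·12 + 34·47 = 67
h_55 = 41·67 + 52·22 + 80·56 + 34·12 = 49
h_56 = 41·49 + 52·67 + 80·22 + 34·56 = 39
h_57 = 41·39 + 52·49 + 80·67 + 34·22 = 70
h_58 = 41·70 + 52·39 + 80·49 + 34·67 = 38
h_59 = 41·38 + 52·70 + 80·39 + 34·49 = 90
h_60 = 41·90 + 52·38 + 80·70 + 34·39 = 79
h_61 = 41·79 + 52·90 + 80·38 + 34·70 = 50
h_62 = 41·50 + 52·79 + 80·90 + 34·38 = 3
h_63 = 41·3 + 52·50 + 80·79 + 34·90 = 75
h_64 = 41·75 + 52·3 + 80·50 + 34·79 = 23
h_65 = 41·23 + 52·75 + 80·3 + 34·50 = 90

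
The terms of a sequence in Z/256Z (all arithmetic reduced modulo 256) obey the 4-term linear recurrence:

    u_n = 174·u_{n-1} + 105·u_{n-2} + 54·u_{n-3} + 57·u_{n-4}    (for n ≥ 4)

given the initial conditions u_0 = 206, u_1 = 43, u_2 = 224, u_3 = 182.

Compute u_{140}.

198

u_4 = 174·182 + 105·224 + 54·43 + 57·206 = 132
u_5 = 174·132 + 105·182 + 54·224 + 57·43 = 49
u_6 = 174·49 + 105·132 + 54·182 + 57·224 = 182
u_7 = 174·182 + 105·49 + 54·132 + 57·182 = 43
u_8 = 174·43 + 105·182 + 54·49 + 57·132 = 154
u_9 = 174·154 + 105·43 + 54·182 + 57·49 = 156
Continuing the recurrence:
  u_10 = 202;  u_11 = 87;  u_12 = 46;  u_13 = 75;  u_14 = 44;  u_15 = 190
  u_16 = 64;  u_17 = 105;  u_18 = 126;  u_19 = 131;  u_20 = 30;  u_21 = 20
  u_22 = 150;  u_23 = 167;  u_24 = 238;  u_25 = 91;  u_26 = 24;  u_27 = 6
  u_28 = 28;  u_29 = 209;  u_30 = 38;  u_31 = 203;  u_32 = 226;  u_33 = 108
  u_34 = 98;  u_35 = 199;  u_36 = 142;  u_37 = 219;  u_38 = 228;  u_39 = 14
  u_40 = 216;  u_41 = 105;  u_42 = 174;  u_43 = 3;  u_44 = 166;  u_45 = 36
  u_46 = 238;  u_47 = 55;  u_48 = 142;  u_49 = 75;  u_50 = 208;  u_51 = 86
  u_52 = 52;  u_53 = 49;  u_54 = 22;  u_55 = 43;  u_56 = 42;  u_57 = 188
  u_58 = 250;  u_59 = 119;  u_60 = 110;  u_61 = 43;  u_62 = 28;  u_63 = 94
  u_64 = 240;  u_65 = 41;  u_66 = 94;  u_67 = 67;  u_68 = 46;  u_69 = 180
  u_70 = 70;  u_71 = 7;  u_72 = 174;  u_73 = 251;  u_74 = 8;  u_75 = 166
  u_76 = 204;  u_77 = 81;  u_78 = 134;  u_79 = 75;  u_80 = 114;  u_81 = 140
  u_82 = 146;  u_83 = 103;  u_84 = 206;  u_85 = 59;  u_86 = 212;  u_87 = 174
  u_88 = 136;  u_89 = 169;  u_90 = 142;  u_91 = 67;  u_92 = 182;  u_93 = 196
  u_94 = 158;  u_95 = 23;  u_96 = 78;  u_97 = 107;  u_98 = 192;  u_99 = 246
  u_100 = 228;  u_101 = 49;  u_102 = 118;  u_103 = 43;  u_104 = 186;  u_105 = 220
  u_106 = 42;  u_107 = 151;  u_108 = 174;  u_109 = 11;  u_110 = 12;  u_111 = 254
  u_112 = 160;  u_113 = 233;  u_114 = 62;  u_115 = 3;  u_116 = 62;  u_117 = 84
  u_118 = 246;  u_119 = 103;  u_120 = 110;  u_121 = 155;  u_122 = 248;  u_123 = 70
  u_124 = 124;  u_125 = 209;  u_126 = 230;  u_127 = 203;  u_128 = 2;  u_129 = 172
  u_130 = 194;  u_131 = 7;  u_132 = 14;  u_133 = 155;  u_134 = 196;  u_135 = 78
  u_136 = 56;  u_137 = 233;  u_138 = 110
u_139 = 174·110 + 105·233 + 54·56 + 57·78 = 131
u_140 = 174·131 + 105·110 + 54·233 + 57·56 = 198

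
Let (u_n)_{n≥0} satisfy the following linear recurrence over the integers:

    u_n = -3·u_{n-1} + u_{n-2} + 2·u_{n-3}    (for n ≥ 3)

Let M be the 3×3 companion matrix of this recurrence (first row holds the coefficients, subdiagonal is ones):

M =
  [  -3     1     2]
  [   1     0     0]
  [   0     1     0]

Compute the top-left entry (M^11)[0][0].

-275934

(M^11)[0][0] is the top entry after applying M 11 times to the unit state (1, 0, 0). Equivalently it is h_{13} for the auxiliary sequence (h_n) obeying the same recurrence with h_2 = 1 and h_i = 0 for 0 ≤ i < 2:
h_3 = -3·1 + 1·0 + 2·0 = -3
h_4 = -3·-3 + 1·1 + 2·0 = 10
h_5 = -3·10 + 1·-3 + 2·1 = -31
h_6 = -3·-31 + 1·10 + 2·-3 = 97
h_7 = -3·97 + 1·-31 + 2·10 = -302
h_8 = -3·-302 + 1·97 + 2·-31 = 941
h_9 = -3·941 + 1·-302 + 2·97 = -2931
h_10 = -3·-2931 + 1·941 + 2·-302 = 9130
h_11 = -3·9130 + 1·-2931 + 2·941 = -28439
h_12 = -3·-28439 + 1·9130 + 2·-2931 = 88585
h_13 = -3·88585 + 1·-28439 + 2·9130 = -275934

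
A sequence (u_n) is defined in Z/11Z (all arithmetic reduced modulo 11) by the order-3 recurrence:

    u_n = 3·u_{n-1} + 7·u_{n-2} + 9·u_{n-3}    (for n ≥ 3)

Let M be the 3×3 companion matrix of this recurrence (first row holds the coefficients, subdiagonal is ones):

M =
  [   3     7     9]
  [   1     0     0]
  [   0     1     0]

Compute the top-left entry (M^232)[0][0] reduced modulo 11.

1

(M^232)[0][0] is the top entry after applying M 232 times to the unit state (1, 0, 0). Equivalently it is h_{234} for the auxiliary sequence (h_n) obeying the same recurrence with h_2 = 1 and h_i = 0 for 0 ≤ i < 2:
h_3 = 3·1 + 7·0 + 9·0 = 3
h_4 = 3·3 + 7·1 + 9·0 = 5
h_5 = 3·5 + 7·3 + 9·1 = 1
h_6 = 3·1 + 7·5 + 9·3 = 10
h_7 = 3·10 + 7·1 + 9·5 = 5
h_8 = 3·5 + 7·10 + 9·1 = 6
Continuing the recurrence:
  h_9 = 0;  h_10 = 10;  h_11 = 7;  h_12 = 3;  h_13 = 5;  h_14 = 0
  h_15 = 7;  h_16 = 0;  h_17 = 5;  h_18 = 1;  h_19 = 5;  h_20 = 1
  h_21 = 3;  h_22 = 6;  h_23 = 4;  h_24 = 4;  h_25 = 6;  h_26 = 5
  h_27 = 5;  h_28 = 5;  h_29 = 7;  h_30 = 2;  h_31 = 1;  h_32 = 3
  h_33 = 1;  h_34 = 0;  h_35 = 1;  h_36 = 1;  h_37 = 10;  h_38 = 2
  h_39 = 8;  h_40 = 7;  h_41 = 7;  h_42 = 10;  h_43 = 10;  h_44 = 9
  h_45 = 0;  h_46 = 10;  h_47 = 1;  h_48 = 7;  h_49 = 8;  h_50 = 5
  h_51 = 2;  h_52 = 3;  h_53 = 2;  h_54 = 1;  h_55 = 0;  h_56 = 3
  h_57 = 7;  h_58 = 9;  h_59 = 4;  h_60 = 6;  h_61 = 6;  h_62 = 8
  h_63 = 10;  h_64 = 8;  h_65 = 1;  h_66 = 6;  h_67 = 9;  h_68 = 1
  h_69 = 10;  h_70 = 8;  h_71 = 4;  h_72 = 4;  h_73 = 2;  h_74 = 4
  h_75 = 7;  h_76 = 1;  h_77 = 0;  h_78 = 4;  h_79 = 10;  h_80 = 3
  h_81 = 5;  h_82 = 5;  h_83 = 0;  h_84 = 3;  h_85 = 10;  h_86 = 7
  h_87 = 8;  h_88 = 9;  h_89 = 3;  h_90 = 1;  h_91 = 6;  h_92 = 8
  h_93 = 9;  h_94 = 5;  h_95 = 7;  h_96 = 5;  h_97 = 10;  h_98 = 7
  h_99 = 4;  h_100 = 8;  h_101 = 5;  h_102 = 8;  h_103 = 10;  h_104 = 10
  h_105 = 7;  h_106 = 5;  h_107 = 0;  h_108 = 10;  h_109 = 9;  h_110 = 9
  h_111 = 4;  h_112 = 2;  h_113 = 5;  h_114 = 10;  h_115 = 6;  h_116 = 1
  h_117 = 3;  h_118 = 4;  h_119 = 9;  h_120 = 5;  h_121 = 4;  h_122 = 7
  h_123 = 6;  h_124 = 4;  h_125 = 7;  h_126 = 4;  h_127 = 9;  h_128 = 8
  h_129 = 2;  h_130 = 0;  h_131 = 9;  h_132 = 1;  h_133 = 0;  h_134 = 0
  h_135 = 9;  h_136 = 5;  h_137 = 1;  h_138 = 9;  h_139 = 2;  h_140 = 1
  h_141 = 10;  h_142 = 0;  h_143 = 2;  h_144 = 8;  h_145 = 5;  h_146 = 1
  h_147 = 0;  h_148 = 8;  h_149 = 0;  h_150 = 1;  h_151 = 9;  h_152 = 1
  h_153 = 9;  h_154 = 5;  h_155 = 10;  h_156 = 3;  h_157 = 3;  h_158 = 10
  h_159 = 1;  h_160 = 1;  h_161 = 1;  h_162 = 8;  h_163 = 7;  h_164 = 9
  h_165 = 5;  h_166 = 9;  h_167 = 0;  h_168 = 9;  h_169 = 9;  h_170 = 2
  h_171 = 7;  h_172 = 6;  h_173 = 8;  h_174 = 8;  h_175 = 2;  h_176 = 2
  h_177 = 4;  h_178 = 0;  h_179 = 2;  h_180 = 9;  h_181 = 8;  h_182 = 6
  h_183 = 1;  h_184 = 7;  h_185 = 5;  h_186 = 7;  h_187 = 9;  h_188 = 0
  h_189 = 5;  h_190 = 8;  h_191 = 4;  h_192 = 3;  h_193 = 10;  h_194 = 10
  h_195 = 6;  h_196 = 2;  h_197 = 6;  h_198 = 9;  h_199 = 10;  h_200 = 4
  h_201 = 9;  h_202 = 2;  h_203 = 6;  h_204 = 3;  h_205 = 3;  h_206 = 7
  h_207 = 3;  h_208 = 8;  h_209 = 9;  h_210 = 0;  h_211 = 3;  h_212 = 2
  h_213 = 5;  h_214 = 1;  h_215 = 1;  h_216 = 0;  h_217 = 5;  h_218 = 2
  h_219 = 8;  h_220 = 6;  h_221 = 4;  h_222 = 5;  h_223 = 9;  h_224 = 10
  h_225 = 6;  h_226 = 4;  h_227 = 1;  h_228 = 8;  h_229 = 1;  h_230 = 2
  h_231 = 8;  h_232 = 3
h_233 = 3·3 + 7·8 + 9·2 = 6
h_234 = 3·6 + 7·3 + 9·8 = 1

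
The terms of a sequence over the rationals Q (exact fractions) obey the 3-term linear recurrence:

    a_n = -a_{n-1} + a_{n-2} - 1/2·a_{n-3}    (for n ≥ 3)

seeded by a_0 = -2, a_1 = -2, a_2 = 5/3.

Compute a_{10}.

a_3 = -1·5/3 + 1·-2 + -1/2·-2 = -8/3
a_4 = -1·-8/3 + 1·5/3 + -1/2·-2 = 16/3
a_5 = -1·16/3 + 1·-8/3 + -1/2·5/3 = -53/6
a_6 = -1·-53/6 + 1·16/3 + -1/2·-8/3 = 31/2
a_7 = -1·31/2 + 1·-53/6 + -1/2·16/3 = -27
a_8 = -1·-27 + 1·31/2 + -1/2·-53/6 = 563/12
a_9 = -1·563/12 + 1·-27 + -1/2·31/2 = -245/3
a_10 = -1·-245/3 + 1·563/12 + -1/2·-27 = 1705/12

1705/12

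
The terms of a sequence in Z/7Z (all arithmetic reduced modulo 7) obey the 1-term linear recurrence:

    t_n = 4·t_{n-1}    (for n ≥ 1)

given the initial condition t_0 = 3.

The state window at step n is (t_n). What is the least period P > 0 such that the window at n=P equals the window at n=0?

3

n=0: window = (3)
n=1: window = (5)
n=2: window = (6)
n=3: window = (3)
window at n=3 equals window at n=0 → period = 3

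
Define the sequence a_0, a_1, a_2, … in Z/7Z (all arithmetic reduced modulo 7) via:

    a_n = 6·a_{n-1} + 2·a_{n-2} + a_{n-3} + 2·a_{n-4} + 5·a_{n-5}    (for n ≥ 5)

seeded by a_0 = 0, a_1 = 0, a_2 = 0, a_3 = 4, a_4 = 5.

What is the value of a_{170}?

a_5 = 6·5 + 2·4 + 1·0 + 2·0 + 5·0 = 3
a_6 = 6·3 + 2·5 + 1·4 + 2·0 + 5·0 = 4
a_7 = 6·4 + 2·3 + 1·5 + 2·4 + 5·0 = 1
a_8 = 6·1 + 2·4 + 1·3 + 2·5 + 5·4 = 5
a_9 = 6·5 + 2·1 + 1·4 + 2·3 + 5·5 = 4
a_10 = 6·4 + 2·5 + 1·1 + 2·4 + 5·3 = 2
Continuing the recurrence:
  a_11 = 5;  a_12 = 4;  a_13 = 6;  a_14 = 3;  a_15 = 5;  a_16 = 5
  a_17 = 5;  a_18 = 4;  a_19 = 1;  a_20 = 5;  a_21 = 1;  a_22 = 1
  a_23 = 0;  a_24 = 4;  a_25 = 3;  a_26 = 5;  a_27 = 3;  a_28 = 4
  a_29 = 5;  a_30 = 3;  a_31 = 0;  a_32 = 6;  a_33 = 6;  a_34 = 2
  a_35 = 3;  a_36 = 5;  a_37 = 3;  a_38 = 2;  a_39 = 4;  a_40 = 0
  a_41 = 6;  a_42 = 3;  a_43 = 6;  a_44 = 5;  a_45 = 1;  a_46 = 2
  a_47 = 4;  a_48 = 6;  a_49 = 3;  a_50 = 1;  a_51 = 1;  a_52 = 1
  a_53 = 3;  a_54 = 3;  a_55 = 4;  a_56 = 5;  a_57 = 3;  a_58 = 4
  a_59 = 2;  a_60 = 4;  a_61 = 0;  a_62 = 5;  a_63 = 2;  a_64 = 5
  a_65 = 3;  a_66 = 5;  a_67 = 0;  a_68 = 5;  a_69 = 3;  a_70 = 4
  a_71 = 4;  a_72 = 3;  a_73 = 5;  a_74 = 0;  a_75 = 6;  a_76 = 4
  a_77 = 5;  a_78 = 6;  a_79 = 6;  a_80 = 0;  a_81 = 6;  a_82 = 2
  a_83 = 3;  a_84 = 2;  a_85 = 4;  a_86 = 2;  a_87 = 3;  a_88 = 3
  a_89 = 2;  a_90 = 3;  a_91 = 6;  a_92 = 2;  a_93 = 4;  a_94 = 1
  a_95 = 1;  a_96 = 4;  a_97 = 3;  a_98 = 0;  a_99 = 3;  a_100 = 6
  a_101 = 5;  a_102 = 4;  a_103 = 4;  a_104 = 1;  a_105 = 2;  a_106 = 2
  a_107 = 3;  a_108 = 4;  a_109 = 6;  a_110 = 5;  a_111 = 6;  a_112 = 5
  a_113 = 2;  a_114 = 5;  a_115 = 6;  a_116 = 4;  a_117 = 0;  a_118 = 6
  a_119 = 0;  a_120 = 1;  a_121 = 4;  a_122 = 3;  a_123 = 1;  a_124 = 4
  a_125 = 0;  a_126 = 0;  a_127 = 0;  a_128 = 6;  a_129 = 0;  a_130 = 5
  a_131 = 1;  a_132 = 0;  a_133 = 2;  a_134 = 2;  a_135 = 1;  a_136 = 3
  a_137 = 5;  a_138 = 2;  a_139 = 2;  a_140 = 4;  a_141 = 6;  a_142 = 5
  a_143 = 4;  a_144 = 2;  a_145 = 1;  a_146 = 5;  a_147 = 4;  a_148 = 3
  a_149 = 1;  a_150 = 3;  a_151 = 0;  a_152 = 5;  a_153 = 1;  a_154 = 6
  a_155 = 2;  a_156 = 0;  a_157 = 2;  a_158 = 3;  a_159 = 0;  a_160 = 4
  a_161 = 3;  a_162 = 0;  a_163 = 4;  a_164 = 0;  a_165 = 6;  a_166 = 6
  a_167 = 0;  a_168 = 3
a_169 = 6·3 + 2·0 + 1·6 + 2·6 + 5·0 = 1
a_170 = 6·1 + 2·3 + 1·0 + 2·6 + 5·6 = 5

5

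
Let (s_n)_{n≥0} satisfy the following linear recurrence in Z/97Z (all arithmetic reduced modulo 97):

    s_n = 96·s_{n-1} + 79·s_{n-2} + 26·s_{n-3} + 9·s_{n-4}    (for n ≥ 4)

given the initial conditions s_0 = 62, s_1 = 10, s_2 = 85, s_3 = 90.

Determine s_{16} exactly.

86

s_4 = 96·90 + 79·85 + 26·10 + 9·62 = 71
s_5 = 96·71 + 79·90 + 26·85 + 9·10 = 27
s_6 = 96·27 + 79·71 + 26·90 + 9·85 = 54
s_7 = 96·54 + 79·27 + 26·71 + 9·90 = 79
s_8 = 96·79 + 79·54 + 26·27 + 9·71 = 96
s_9 = 96·96 + 79·79 + 26·54 + 9·27 = 32
s_10 = 96·32 + 79·96 + 26·79 + 9·54 = 4
s_11 = 96·4 + 79·32 + 26·96 + 9·79 = 8
s_12 = 96·8 + 79·4 + 26·32 + 9·96 = 64
s_13 = 96·64 + 79·8 + 26·4 + 9·32 = 87
s_14 = 96·87 + 79·64 + 26·8 + 9·4 = 72
s_15 = 96·72 + 79·87 + 26·64 + 9·8 = 1
s_16 = 96·1 + 79·72 + 26·87 + 9·64 = 86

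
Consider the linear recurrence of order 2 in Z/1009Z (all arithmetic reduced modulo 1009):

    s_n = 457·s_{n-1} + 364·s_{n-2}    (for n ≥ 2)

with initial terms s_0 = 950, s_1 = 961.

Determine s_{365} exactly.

53

s_2 = 457·961 + 364·950 = 984
s_3 = 457·984 + 364·961 = 364
s_4 = 457·364 + 364·984 = 853
s_5 = 457·853 + 364·364 = 664
s_6 = 457·664 + 364·853 = 468
s_7 = 457·468 + 364·664 = 513
Continuing the recurrence:
  s_8 = 184;  s_9 = 408;  s_10 = 173;  s_11 = 548;  s_12 = 618;  s_13 = 605
  s_14 = 973;  s_15 = 959;  s_16 = 370;  s_17 = 549;  s_18 = 135;  s_19 = 200
  s_20 = 289;  s_21 = 46;  s_22 = 93;  s_23 = 723;  s_24 = 14;  s_25 = 167
  s_26 = 695;  s_27 = 28;  s_28 = 409;  s_29 = 350;  s_30 = 72;  s_31 = 882
  s_32 = 457;  s_33 = 172;  s_34 = 774;  s_35 = 618;  s_36 = 131;  s_37 = 281
  s_38 = 535;  s_39 = 692;  s_40 = 430;  s_41 = 402;  s_42 = 201;  s_43 = 61
  s_44 = 141;  s_45 = 876;  s_46 = 633;  s_47 = 727;  s_48 = 638;  s_49 = 235
  s_50 = 603;  s_51 = 898;  s_52 = 262;  s_53 = 628;  s_54 = 962;  s_55 = 268
  s_56 = 432;  s_57 = 348;  s_58 = 467;  s_59 = 58;  s_60 = 748;  s_61 = 717
  s_62 = 595;  s_63 = 151;  s_64 = 40;  s_65 = 596;  s_66 = 376;  s_67 = 311
  s_68 = 507;  s_69 = 834;  s_70 = 646;  s_71 = 461;  s_72 = 852;  s_73 = 200
  s_74 = 955;  s_75 = 699;  s_76 = 114;  s_77 = 807;  s_78 = 641;  s_79 = 456
  s_80 = 783;  s_81 = 144;  s_82 = 697;  s_83 = 642;  s_84 = 224;  s_85 = 59
  s_86 = 536;  s_87 = 52;  s_88 = 924;  s_89 = 263;  s_90 = 459;  s_91 = 777
  s_92 = 512;  s_93 = 204;  s_94 = 103;  s_95 = 247;  s_96 = 30;  s_97 = 700
  s_98 = 877;  s_99 = 748;  s_100 = 169;  s_101 = 391;  s_102 = 61;  s_103 = 689
  s_104 = 71;  s_105 = 723;  s_106 = 78;  s_107 = 154;  s_108 = 897;  s_109 = 836
  s_110 = 242;  s_111 = 199;  s_112 = 438;  s_113 = 172;  s_114 = 921;  s_115 = 194
  s_116 = 122;  s_117 = 245;  s_118 = 987;  s_119 = 424;  s_120 = 104;  s_121 = 64
  s_122 = 510;  s_123 = 80;  s_124 = 220;  s_125 = 508;  s_126 = 455;  s_127 = 346
  s_128 = 862;  s_129 = 243;  s_130 = 30;  s_131 = 253;  s_132 = 416;  s_133 = 693
  s_134 = 958;  s_135 = 911;  s_136 = 217;  s_137 = 939;  s_138 = 584;  s_139 = 257
  s_140 = 82;  s_141 = 861;  s_142 = 554;  s_143 = 533;  s_144 = 268;  s_145 = 671
  s_146 = 599;  s_147 = 370;  s_148 = 679;  s_149 = 14;  s_150 = 295;  s_151 = 669
  s_152 = 432;  s_153 = 7;  s_154 = 16;  s_155 = 779;  s_156 = 605;  s_157 = 46
  s_158 = 91;  s_159 = 818;  s_160 = 323;  s_161 = 394;  s_162 = 984;  s_163 = 821
  s_164 = 839;  s_165 = 183;  s_166 = 562;  s_167 = 566;  s_168 = 99;  s_169 = 26
  s_170 = 495;  s_171 = 582;  s_172 = 176;  s_173 = 679;  s_174 = 28;  s_175 = 639
  s_176 = 524;  s_177 = 861;  s_178 = 2;  s_179 = 519;  s_180 = 796;  s_181 = 765
  s_182 = 652;  s_183 = 285;  s_184 = 297;  s_185 = 336;  s_186 = 329;  s_187 = 227
  s_188 = 506;  s_189 = 71;  s_190 = 705;  s_191 = 933;  s_192 = 917;  s_193 = 922
  s_194 = 410;  s_195 = 316;  s_196 = 33;  s_197 = 953;  s_198 = 546;  s_199 = 95
  s_200 = 1008;  s_201 = 826;  s_202 = 761;  s_203 = 663;  s_204 = 829;  s_205 = 659
  s_206 = 546;  s_207 = 33;  s_208 = 926;  s_209 = 315;  s_210 = 735;  s_211 = 541
  s_212 = 187;  s_213 = 872;  s_214 = 414;  s_215 = 88;  s_216 = 211;  s_217 = 316
  s_218 = 245;  s_219 = 973;  s_220 = 80;  s_221 = 249;  s_222 = 644;  s_223 = 515
  s_224 = 586;  s_225 = 203;  s_226 = 348;  s_227 = 858;  s_228 = 152;  s_229 = 374
  s_230 = 230;  s_231 = 95;  s_232 = 1;  s_233 = 731;  s_234 = 452;  s_235 = 436
  s_236 = 540;  s_237 = 875;  s_238 = 116;  s_239 = 200;  s_240 = 436;  s_241 = 631
  s_242 = 84;  s_243 = 687;  s_244 = 466;  s_245 = 908;  s_246 = 369;  s_247 = 699
  s_248 = 718;  s_249 = 369;  s_250 = 151;  s_251 = 514;  s_252 = 279;  s_253 = 800
  s_254 = 998;  s_255 = 626;  s_256 = 567;  s_257 = 645;  s_258 = 689;  s_259 = 757
  s_260 = 426;  s_261 = 36;  s_262 = 995;  s_263 = 652;  s_264 = 258;  s_265 = 66
  s_266 = 976;  s_267 = 871;  s_268 = 597;  s_269 = 617;  s_270 = 831;  s_271 = 973
  s_272 = 485;  s_273 = 687;  s_274 = 125;  s_275 = 457;  s_276 = 81;  s_277 = 556
  s_278 = 47;  s_279 = 874;  s_280 = 818;  s_281 = 797;  s_282 = 77;  s_283 = 399
  s_284 = 499;  s_285 = 958;  s_286 = 925;  s_287 = 561;  s_288 = 794;  s_289 = 4
  s_290 = 252;  s_291 = 585;  s_292 = 878;  s_293 = 714;  s_294 = 130;  s_295 = 462
  s_296 = 150;  s_297 = 612;  s_298 = 305;  s_299 = 931;  s_300 = 708;  s_301 = 536
  s_302 = 182;  s_303 = 803;  s_304 = 358;  s_305 = 839;  s_306 = 154;  s_307 = 426
  s_308 = 506;  s_309 = 868;  s_310 = 685;  s_311 = 390;  s_312 = 763;  s_313 = 277
  s_314 = 721;  s_315 = 491;  s_316 = 493;  s_317 = 425;  s_318 = 347;  s_319 = 489
  s_320 = 667;  s_321 = 513;  s_322 = 981;  s_323 = 388;  s_324 = 639;  s_325 = 394
  s_326 = 982;  s_327 = 916;  s_328 = 139;  s_329 = 410;  s_330 = 851;  s_331 = 350
  s_332 = 529;  s_333 = 868;  s_334 = 985;  s_335 = 266;  s_336 = 827;  s_337 = 533
  s_338 = 758;  s_339 = 603;  s_340 = 569;  s_341 = 250;  s_342 = 504;  s_343 = 466
  s_344 = 890;  s_345 = 215;  s_346 = 453;  s_347 = 743;  s_348 = 952;  s_349 = 225
  s_350 = 348;  s_351 = 794;  s_352 = 165;  s_353 = 172;  s_354 = 431;  s_355 = 262
  s_356 = 152;  s_357 = 365;  s_358 = 153;  s_359 = 981;  s_360 = 518;  s_361 = 518
  s_362 = 489;  s_363 = 353
s_364 = 457·353 + 364·489 = 293
s_365 = 457·293 + 364·353 = 53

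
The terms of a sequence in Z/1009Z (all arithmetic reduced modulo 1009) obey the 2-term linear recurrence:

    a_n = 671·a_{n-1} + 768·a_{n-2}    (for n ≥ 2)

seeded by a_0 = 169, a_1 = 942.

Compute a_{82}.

a_2 = 671·942 + 768·169 = 79
a_3 = 671·79 + 768·942 = 544
a_4 = 671·544 + 768·79 = 907
a_5 = 671·907 + 768·544 = 236
a_6 = 671·236 + 768·907 = 309
a_7 = 671·309 + 768·236 = 122
a_8 = 671·122 + 768·309 = 330
a_9 = 671·330 + 768·122 = 318
a_10 = 671·318 + 768·330 = 660
a_11 = 671·660 + 768·318 = 964
a_12 = 671·964 + 768·660 = 437
a_13 = 671·437 + 768·964 = 363
a_14 = 671·363 + 768·437 = 23
a_15 = 671·23 + 768·363 = 598
a_16 = 671·598 + 768·23 = 187
a_17 = 671·187 + 768·598 = 530
a_18 = 671·530 + 768·187 = 800
a_19 = 671·800 + 768·530 = 425
a_20 = 671·425 + 768·800 = 556
a_21 = 671·556 + 768·425 = 239
a_22 = 671·239 + 768·556 = 139
a_23 = 671·139 + 768·239 = 355
a_24 = 671·355 + 768·139 = 888
a_25 = 671·888 + 768·355 = 748
a_26 = 671·748 + 768·888 = 335
a_27 = 671·335 + 768·748 = 121
a_28 = 671·121 + 768·335 = 456
a_29 = 671·456 + 768·121 = 349
a_30 = 671·349 + 768·456 = 176
a_31 = 671·176 + 768·349 = 690
a_32 = 671·690 + 768·176 = 830
a_33 = 671·830 + 768·690 = 157
a_34 = 671·157 + 768·830 = 163
a_35 = 671·163 + 768·157 = 906
a_36 = 671·906 + 768·163 = 576
a_37 = 671·576 + 768·906 = 656
a_38 = 671·656 + 768·576 = 678
a_39 = 671·678 + 768·656 = 196
a_40 = 671·196 + 768·678 = 406
a_41 = 671·406 + 768·196 = 183
a_42 = 671·183 + 768·406 = 731
a_43 = 671·731 + 768·183 = 420
a_44 = 671·420 + 768·731 = 713
a_45 = 671·713 + 768·420 = 846
a_46 = 671·846 + 768·713 = 305
a_47 = 671·305 + 768·846 = 769
a_48 = 671·769 + 768·305 = 552
a_49 = 671·552 + 768·769 = 416
a_50 = 671·416 + 768·552 = 808
a_51 = 671·808 + 768·416 = 979
a_52 = 671·979 + 768·808 = 59
a_53 = 671·59 + 768·979 = 405
a_54 = 671·405 + 768·59 = 241
a_55 = 671·241 + 768·405 = 539
a_56 = 671·539 + 768·241 = 888
a_57 = 671·888 + 768·539 = 800
a_58 = 671·800 + 768·888 = 921
a_59 = 671·921 + 768·800 = 402
a_60 = 671·402 + 768·921 = 358
a_61 = 671·358 + 768·402 = 58
a_62 = 671·58 + 768·358 = 63
a_63 = 671·63 + 768·58 = 43
a_64 = 671·43 + 768·63 = 553
a_65 = 671·553 + 768·43 = 487
a_66 = 671·487 + 768·553 = 785
a_67 = 671·785 + 768·487 = 723
a_68 = 671·723 + 768·785 = 311
a_69 = 671·311 + 768·723 = 132
a_70 = 671·132 + 768·311 = 504
a_71 = 671·504 + 768·132 = 645
a_72 = 671·645 + 768·504 = 559
a_73 = 671·559 + 768·645 = 691
a_74 = 671·691 + 768·559 = 8
a_75 = 671·8 + 768·691 = 277
a_76 = 671·277 + 768·8 = 301
a_77 = 671·301 + 768·277 = 8
a_78 = 671·8 + 768·301 = 430
a_79 = 671·430 + 768·8 = 46
a_80 = 671·46 + 768·430 = 893
a_81 = 671·893 + 768·46 = 879
a_82 = 671·879 + 768·893 = 257

257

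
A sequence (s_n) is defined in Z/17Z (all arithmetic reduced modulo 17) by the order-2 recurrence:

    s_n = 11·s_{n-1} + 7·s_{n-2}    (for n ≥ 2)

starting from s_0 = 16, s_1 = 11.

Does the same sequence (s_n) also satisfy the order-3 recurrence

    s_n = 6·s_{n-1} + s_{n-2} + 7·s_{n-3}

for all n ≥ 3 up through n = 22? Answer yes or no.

Terms s_0..s_22: 16, 11, 12, 5, 3, 0, 4, 10, 2, 7, 6, 13, 15, 1, 14, 8, 16, 11, 12, 5, 3, 0, 4
n=3: candidate gives 8, actual s_3 = 5 ✗

no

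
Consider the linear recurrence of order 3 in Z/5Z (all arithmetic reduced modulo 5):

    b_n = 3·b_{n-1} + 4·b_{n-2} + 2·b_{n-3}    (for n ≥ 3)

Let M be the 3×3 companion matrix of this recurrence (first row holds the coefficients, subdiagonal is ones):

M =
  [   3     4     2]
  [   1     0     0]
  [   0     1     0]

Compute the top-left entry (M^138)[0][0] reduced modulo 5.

(M^138)[0][0] is the top entry after applying M 138 times to the unit state (1, 0, 0). Equivalently it is h_{140} for the auxiliary sequence (h_n) obeying the same recurrence with h_2 = 1 and h_i = 0 for 0 ≤ i < 2:
h_3 = 3·1 + 4·0 + 2·0 = 3
h_4 = 3·3 + 4·1 + 2·0 = 3
h_5 = 3·3 + 4·3 + 2·1 = 3
h_6 = 3·3 + 4·3 + 2·3 = 2
h_7 = 3·2 + 4·3 + 2·3 = 4
h_8 = 3·4 + 4·2 + 2·3 = 1
h_9 = 3·1 + 4·4 + 2·2 = 3
h_10 = 3·3 + 4·1 + 2·4 = 1
h_11 = 3·1 + 4·3 + 2·1 = 2
h_12 = 3·2 + 4·1 + 2·3 = 1
h_13 = 3·1 + 4·2 + 2·1 = 3
h_14 = 3·3 + 4·1 + 2·2 = 2
h_15 = 3·2 + 4·3 + 2·1 = 0
h_16 = 3·0 + 4·2 + 2·3 = 4
h_17 = 3·4 + 4·0 + 2·2 = 1
h_18 = 3·1 + 4·4 + 2·0 = 4
h_19 = 3·4 + 4·1 + 2·4 = 4
h_20 = 3·4 + 4·4 + 2·1 = 0
h_21 = 3·0 + 4·4 + 2·4 = 4
h_22 = 3·4 + 4·0 + 2·4 = 0
h_23 = 3·0 + 4·4 + 2·0 = 1
h_24 = 3·1 + 4·0 + 2·4 = 1
h_25 = 3·1 + 4·1 + 2·0 = 2
h_26 = 3·2 + 4·1 + 2·1 = 2
h_27 = 3·2 + 4·2 + 2·1 = 1
h_28 = 3·1 + 4·2 + 2·2 = 0
h_29 = 3·0 + 4·1 + 2·2 = 3
h_30 = 3·3 + 4·0 + 2·1 = 1
h_31 = 3·1 + 4·3 + 2·0 = 0
h_32 = 3·0 + 4·1 + 2·3 = 0
h_33 = 3·0 + 4·0 + 2·1 = 2
h_34 = 3·2 + 4·0 + 2·0 = 1
h_35 = 3·1 + 4·2 + 2·0 = 1
h_36 = 3·1 + 4·1 + 2·2 = 1
h_37 = 3·1 + 4·1 + 2·1 = 4
h_38 = 3·4 + 4·1 + 2·1 = 3
h_39 = 3·3 + 4·4 + 2·1 = 2
h_40 = 3·2 + 4·3 + 2·4 = 1
h_41 = 3·1 + 4·2 + 2·3 = 2
h_42 = 3·2 + 4·1 + 2·2 = 4
h_43 = 3·4 + 4·2 + 2·1 = 2
h_44 = 3·2 + 4·4 + 2·2 = 1
h_45 = 3·1 + 4·2 + 2·4 = 4
h_46 = 3·4 + 4·1 + 2·2 = 0
h_47 = 3·0 + 4·4 + 2·1 = 3
h_48 = 3·3 + 4·0 + 2·4 = 2
h_49 = 3·2 + 4·3 + 2·0 = 3
h_50 = 3·3 + 4·2 + 2·3 = 3
h_51 = 3·3 + 4·3 + 2·2 = 0
h_52 = 3·0 + 4·3 + 2·3 = 3
h_53 = 3·3 + 4·0 + 2·3 = 0
h_54 = 3·0 + 4·3 + 2·0 = 2
h_55 = 3·2 + 4·0 + 2·3 = 2
h_56 = 3·2 + 4·2 + 2·0 = 4
h_57 = 3·4 + 4·2 + 2·2 = 4
h_58 = 3·4 + 4·4 + 2·2 = 2
h_59 = 3·2 + 4·4 + 2·4 = 0
h_60 = 3·0 + 4·2 + 2·4 = 1
h_61 = 3·1 + 4·0 + 2·2 = 2
h_62 = 3·2 + 4·1 + 2·0 = 0
h_63 = 3·0 + 4·2 + 2·1 = 0
h_64 = 3·0 + 4·0 + 2·2 = 4
h_65 = 3·4 + 4·0 + 2·0 = 2
h_66 = 3·2 + 4·4 + 2·0 = 2
h_67 = 3·2 + 4·2 + 2·4 = 2
h_68 = 3·2 + 4·2 + 2·2 = 3
h_69 = 3·3 + 4·2 + 2·2 = 1
h_70 = 3·1 + 4·3 + 2·2 = 4
h_71 = 3·4 + 4·1 + 2·3 = 2
h_72 = 3·2 + 4·4 + 2·1 = 4
h_73 = 3·4 + 4·2 + 2·4 = 3
h_74 = 3·3 + 4·4 + 2·2 = 4
h_75 = 3·4 + 4·3 + 2·4 = 2
h_76 = 3·2 + 4·4 + 2·3 = 3
h_77 = 3·3 + 4·2 + 2·4 = 0
h_78 = 3·0 + 4·3 + 2·2 = 1
h_79 = 3·1 + 4·0 + 2·3 = 4
h_80 = 3·4 + 4·1 + 2·0 = 1
h_81 = 3·1 + 4·4 + 2·1 = 1
h_82 = 3·1 + 4·1 + 2·4 = 0
h_83 = 3·0 + 4·1 + 2·1 = 1
h_84 = 3·1 + 4·0 + 2·1 = 0
h_85 = 3·0 + 4·1 + 2·0 = 4
h_86 = 3·4 + 4·0 + 2·1 = 4
h_87 = 3·4 + 4·4 + 2·0 = 3
h_88 = 3·3 + 4·4 + 2·4 = 3
h_89 = 3·3 + 4·3 + 2·4 = 4
h_90 = 3·4 + 4·3 + 2·3 = 0
h_91 = 3·0 + 4·4 + 2·3 = 2
h_92 = 3·2 + 4·0 + 2·4 = 4
h_93 = 3·4 + 4·2 + 2·0 = 0
h_94 = 3·0 + 4·4 + 2·2 = 0
h_95 = 3·0 + 4·0 + 2·4 = 3
h_96 = 3·3 + 4·0 + 2·0 = 4
h_97 = 3·4 + 4·3 + 2·0 = 4
h_98 = 3·4 + 4·4 + 2·3 = 4
h_99 = 3·4 + 4·4 + 2·4 = 1
h_100 = 3·1 + 4·4 + 2·4 = 2
h_101 = 3·2 + 4·1 + 2·4 = 3
h_102 = 3·3 + 4·2 + 2·1 = 4
h_103 = 3·4 + 4·3 + 2·2 = 3
h_104 = 3·3 + 4·4 + 2·3 = 1
h_105 = 3·1 + 4·3 + 2·4 = 3
h_106 = 3·3 + 4·1 + 2·3 = 4
h_107 = 3·4 + 4·3 + 2·1 = 1
h_108 = 3·1 + 4·4 + 2·3 = 0
h_109 = 3·0 + 4·1 + 2·4 = 2
h_110 = 3·2 + 4·0 + 2·1 = 3
h_111 = 3·3 + 4·2 + 2·0 = 2
h_112 = 3·2 + 4·3 + 2·2 = 2
h_113 = 3·2 + 4·2 + 2·3 = 0
h_114 = 3·0 + 4·2 + 2·2 = 2
h_115 = 3·2 + 4·0 + 2·2 = 0
h_116 = 3·0 + 4·2 + 2·0 = 3
h_117 = 3·3 + 4·0 + 2·2 = 3
h_118 = 3·3 + 4·3 + 2·0 = 1
h_119 = 3·1 + 4·3 + 2·3 = 1
h_120 = 3·1 + 4·1 + 2·3 = 3
h_121 = 3·3 + 4·1 + 2·1 = 0
h_122 = 3·0 + 4·3 + 2·1 = 4
h_123 = 3·4 + 4·0 + 2·3 = 3
h_124 = 3·3 + 4·4 + 2·0 = 0
h_125 = 3·0 + 4·3 + 2·4 = 0
h_126 = 3·0 + 4·0 + 2·3 = 1
h_127 = 3·1 + 4·0 + 2·0 = 3
h_128 = 3·3 + 4·1 + 2·0 = 3
h_129 = 3·3 + 4·3 + 2·1 = 3
h_130 = 3·3 + 4·3 + 2·3 = 2
h_131 = 3·2 + 4·3 + 2·3 = 4
h_132 = 3·4 + 4·2 + 2·3 = 1
h_133 = 3·1 + 4·4 + 2·2 = 3
h_134 = 3·3 + 4·1 + 2·4 = 1
h_135 = 3·1 + 4·3 + 2·1 = 2
h_136 = 3·2 + 4·1 + 2·3 = 1
h_137 = 3·1 + 4·2 + 2·1 = 3
h_138 = 3·3 + 4·1 + 2·2 = 2
h_139 = 3·2 + 4·3 + 2·1 = 0
h_140 = 3·0 + 4·2 + 2·3 = 4

4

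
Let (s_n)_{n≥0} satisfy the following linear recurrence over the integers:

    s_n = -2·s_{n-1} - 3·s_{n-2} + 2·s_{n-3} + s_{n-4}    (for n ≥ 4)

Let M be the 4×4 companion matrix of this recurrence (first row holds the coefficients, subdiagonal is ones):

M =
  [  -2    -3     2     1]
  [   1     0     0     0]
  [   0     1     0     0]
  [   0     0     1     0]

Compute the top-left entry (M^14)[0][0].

(M^14)[0][0] is the top entry after applying M 14 times to the unit state (1, 0, 0, 0). Equivalently it is h_{17} for the auxiliary sequence (h_n) obeying the same recurrence with h_3 = 1 and h_i = 0 for 0 ≤ i < 3:
h_4 = -2·1 + -3·0 + 2·0 + 1·0 = -2
h_5 = -2·-2 + -3·1 + 2·0 + 1·0 = 1
h_6 = -2·1 + -3·-2 + 2·1 + 1·0 = 6
h_7 = -2·6 + -3·1 + 2·-2 + 1·1 = -18
h_8 = -2·-18 + -3·6 + 2·1 + 1·-2 = 18
h_9 = -2·18 + -3·-18 + 2·6 + 1·1 = 31
h_10 = -2·31 + -3·18 + 2·-18 + 1·6 = -146
h_11 = -2·-146 + -3·31 + 2·18 + 1·-18 = 217
h_12 = -2·217 + -3·-146 + 2·31 + 1·18 = 84
h_13 = -2·84 + -3·217 + 2·-146 + 1·31 = -1080
h_14 = -2·-1080 + -3·84 + 2·217 + 1·-146 = 2196
h_15 = -2·2196 + -3·-1080 + 2·84 + 1·217 = -767
h_16 = -2·-767 + -3·2196 + 2·-1080 + 1·84 = -7130
h_17 = -2·-7130 + -3·-767 + 2·2196 + 1·-1080 = 19873

19873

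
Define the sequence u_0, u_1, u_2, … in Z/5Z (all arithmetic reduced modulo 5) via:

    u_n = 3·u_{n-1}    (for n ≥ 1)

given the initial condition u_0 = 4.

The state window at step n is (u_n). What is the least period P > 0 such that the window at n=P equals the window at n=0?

4

n=0: window = (4)
n=1: window = (2)
n=2: window = (1)
n=3: window = (3)
n=4: window = (4)
window at n=4 equals window at n=0 → period = 4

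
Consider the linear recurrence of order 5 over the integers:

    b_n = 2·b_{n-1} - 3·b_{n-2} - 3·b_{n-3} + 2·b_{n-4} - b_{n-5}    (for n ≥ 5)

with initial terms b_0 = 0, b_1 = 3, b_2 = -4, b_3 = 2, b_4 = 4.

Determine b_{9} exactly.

b_5 = 2·4 + -3·2 + -3·-4 + 2·3 + -1·0 = 20
b_6 = 2·20 + -3·4 + -3·2 + 2·-4 + -1·3 = 11
b_7 = 2·11 + -3·20 + -3·4 + 2·2 + -1·-4 = -42
b_8 = 2·-42 + -3·11 + -3·20 + 2·4 + -1·2 = -171
b_9 = 2·-171 + -3·-42 + -3·11 + 2·20 + -1·4 = -213

-213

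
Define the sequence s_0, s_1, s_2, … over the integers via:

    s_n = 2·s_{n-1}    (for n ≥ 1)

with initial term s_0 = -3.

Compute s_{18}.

-786432

s_1 = 2·-3 = -6
s_2 = 2·-6 = -12
s_3 = 2·-12 = -24
s_4 = 2·-24 = -48
s_5 = 2·-48 = -96
s_6 = 2·-96 = -192
s_7 = 2·-192 = -384
s_8 = 2·-384 = -768
s_9 = 2·-768 = -1536
s_10 = 2·-1536 = -3072
s_11 = 2·-3072 = -6144
s_12 = 2·-6144 = -12288
s_13 = 2·-12288 = -24576
s_14 = 2·-24576 = -49152
s_15 = 2·-49152 = -98304
s_16 = 2·-98304 = -196608
s_17 = 2·-196608 = -393216
s_18 = 2·-393216 = -786432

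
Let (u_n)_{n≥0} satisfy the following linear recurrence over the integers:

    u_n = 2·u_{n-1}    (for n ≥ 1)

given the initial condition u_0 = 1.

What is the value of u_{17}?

131072

u_1 = 2·1 = 2
u_2 = 2·2 = 4
u_3 = 2·4 = 8
u_4 = 2·8 = 16
u_5 = 2·16 = 32
u_6 = 2·32 = 64
u_7 = 2·64 = 128
u_8 = 2·128 = 256
u_9 = 2·256 = 512
u_10 = 2·512 = 1024
u_11 = 2·1024 = 2048
u_12 = 2·2048 = 4096
u_13 = 2·4096 = 8192
u_14 = 2·8192 = 16384
u_15 = 2·16384 = 32768
u_16 = 2·32768 = 65536
u_17 = 2·65536 = 131072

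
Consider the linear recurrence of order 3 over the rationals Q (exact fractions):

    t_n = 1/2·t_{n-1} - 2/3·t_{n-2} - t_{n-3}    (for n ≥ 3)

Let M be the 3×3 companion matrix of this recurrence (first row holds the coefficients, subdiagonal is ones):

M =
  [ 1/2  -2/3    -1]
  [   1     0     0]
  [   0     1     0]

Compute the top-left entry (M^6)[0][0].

4627/1728

(M^6)[0][0] is the top entry after applying M 6 times to the unit state (1, 0, 0). Equivalently it is h_{8} for the auxiliary sequence (h_n) obeying the same recurrence with h_2 = 1 and h_i = 0 for 0 ≤ i < 2:
h_3 = 1/2·1 + -2/3·0 + -1·0 = 1/2
h_4 = 1/2·1/2 + -2/3·1 + -1·0 = -5/12
h_5 = 1/2·-5/12 + -2/3·1/2 + -1·1 = -37/24
h_6 = 1/2·-37/24 + -2/3·-5/12 + -1·1/2 = -143/144
h_7 = 1/2·-143/144 + -2/3·-37/24 + -1·-5/12 = 91/96
h_8 = 1/2·91/96 + -2/3·-143/144 + -1·-37/24 = 4627/1728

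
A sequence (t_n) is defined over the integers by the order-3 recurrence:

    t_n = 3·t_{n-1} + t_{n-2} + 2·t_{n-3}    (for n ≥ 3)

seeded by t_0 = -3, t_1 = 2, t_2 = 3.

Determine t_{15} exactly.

t_3 = 3·3 + 1·2 + 2·-3 = 5
t_4 = 3·5 + 1·3 + 2·2 = 22
t_5 = 3·22 + 1·5 + 2·3 = 77
t_6 = 3·77 + 1·22 + 2·5 = 263
t_7 = 3·263 + 1·77 + 2·22 = 910
t_8 = 3·910 + 1·263 + 2·77 = 3147
t_9 = 3·3147 + 1·910 + 2·263 = 10877
t_10 = 3·10877 + 1·3147 + 2·910 = 37598
t_11 = 3·37598 + 1·10877 + 2·3147 = 129965
t_12 = 3·129965 + 1·37598 + 2·10877 = 449247
t_13 = 3·449247 + 1·129965 + 2·37598 = 1552902
t_14 = 3·1552902 + 1·449247 + 2·129965 = 5367883
t_15 = 3·5367883 + 1·1552902 + 2·449247 = 18555045

18555045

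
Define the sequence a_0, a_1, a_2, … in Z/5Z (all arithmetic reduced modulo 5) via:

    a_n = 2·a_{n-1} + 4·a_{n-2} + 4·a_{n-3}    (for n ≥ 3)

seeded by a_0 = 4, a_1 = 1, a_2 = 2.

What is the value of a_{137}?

a_3 = 2·2 + 4·1 + 4·4 = 4
a_4 = 2·4 + 4·2 + 4·1 = 0
a_5 = 2·0 + 4·4 + 4·2 = 4
a_6 = 2·4 + 4·0 + 4·4 = 4
a_7 = 2·4 + 4·4 + 4·0 = 4
a_8 = 2·4 + 4·4 + 4·4 = 0
a_9 = 2·0 + 4·4 + 4·4 = 2
a_10 = 2·2 + 4·0 + 4·4 = 0
a_11 = 2·0 + 4·2 + 4·0 = 3
a_12 = 2·3 + 4·0 + 4·2 = 4
a_13 = 2·4 + 4·3 + 4·0 = 0
a_14 = 2·0 + 4·4 + 4·3 = 3
a_15 = 2·3 + 4·0 + 4·4 = 2
a_16 = 2·2 + 4·3 + 4·0 = 1
a_17 = 2·1 + 4·2 + 4·3 = 2
a_18 = 2·2 + 4·1 + 4·2 = 1
a_19 = 2·1 + 4·2 + 4·1 = 4
a_20 = 2·4 + 4·1 + 4·2 = 0
a_21 = 2·0 + 4·4 + 4·1 = 0
a_22 = 2·0 + 4·0 + 4·4 = 1
a_23 = 2·1 + 4·0 + 4·0 = 2
a_24 = 2·2 + 4·1 + 4·0 = 3
a_25 = 2·3 + 4·2 + 4·1 = 3
a_26 = 2·3 + 4·3 + 4·2 = 1
a_27 = 2·1 + 4·3 + 4·3 = 1
a_28 = 2·1 + 4·1 + 4·3 = 3
a_29 = 2·3 + 4·1 + 4·1 = 4
a_30 = 2·4 + 4·3 + 4·1 = 4
a_31 = 2·4 + 4·4 + 4·3 = 1
a_32 = 2·1 + 4·4 + 4·4 = 4
a_33 = 2·4 + 4·1 + 4·4 = 3
a_34 = 2·3 + 4·4 + 4·1 = 1
a_35 = 2·1 + 4·3 + 4·4 = 0
a_36 = 2·0 + 4·1 + 4·3 = 1
a_37 = 2·1 + 4·0 + 4·1 = 1
a_38 = 2·1 + 4·1 + 4·0 = 1
a_39 = 2·1 + 4·1 + 4·1 = 0
a_40 = 2·0 + 4·1 + 4·1 = 3
a_41 = 2·3 + 4·0 + 4·1 = 0
a_42 = 2·0 + 4·3 + 4·0 = 2
a_43 = 2·2 + 4·0 + 4·3 = 1
a_44 = 2·1 + 4·2 + 4·0 = 0
a_45 = 2·0 + 4·1 + 4·2 = 2
a_46 = 2·2 + 4·0 + 4·1 = 3
a_47 = 2·3 + 4·2 + 4·0 = 4
a_48 = 2·4 + 4·3 + 4·2 = 3
a_49 = 2·3 + 4·4 + 4·3 = 4
a_50 = 2·4 + 4·3 + 4·4 = 1
a_51 = 2·1 + 4·4 + 4·3 = 0
a_52 = 2·0 + 4·1 + 4·4 = 0
a_53 = 2·0 + 4·0 + 4·1 = 4
a_54 = 2·4 + 4·0 + 4·0 = 3
a_55 = 2·3 + 4·4 + 4·0 = 2
a_56 = 2·2 + 4·3 + 4·4 = 2
a_57 = 2·2 + 4·2 + 4·3 = 4
a_58 = 2·4 + 4·2 + 4·2 = 4
a_59 = 2·4 + 4·4 + 4·2 = 2
a_60 = 2·2 + 4·4 + 4·4 = 1
a_61 = 2·1 + 4·2 + 4·4 = 1
a_62 = 2·1 + 4·1 + 4·2 = 4
a_63 = 2·4 + 4·1 + 4·1 = 1
a_64 = 2·1 + 4·4 + 4·1 = 2
(a_62, a_63, a_64) = (4, 1, 2) = (a_0, a_1, a_2), so the sequence has period 62.
137 ≡ 13 (mod 62), hence a_137 = a_13 = 0.

0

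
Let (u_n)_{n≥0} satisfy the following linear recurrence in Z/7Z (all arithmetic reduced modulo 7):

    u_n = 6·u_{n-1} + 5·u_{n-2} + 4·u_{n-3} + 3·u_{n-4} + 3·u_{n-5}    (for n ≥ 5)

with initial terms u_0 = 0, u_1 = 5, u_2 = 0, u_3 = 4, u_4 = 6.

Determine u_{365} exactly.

4

u_5 = 6·6 + 5·4 + 4·0 + 3·5 + 3·0 = 1
u_6 = 6·1 + 5·6 + 4·4 + 3·0 + 3·5 = 4
u_7 = 6·4 + 5·1 + 4·6 + 3·4 + 3·0 = 2
u_8 = 6·2 + 5·4 + 4·1 + 3·6 + 3·4 = 3
u_9 = 6·3 + 5·2 + 4·4 + 3·1 + 3·6 = 2
u_10 = 6·2 + 5·3 + 4·2 + 3·4 + 3·1 = 1
Continuing the recurrence:
  u_11 = 4;  u_12 = 3;  u_13 = 1;  u_14 = 4;  u_15 = 0;  u_16 = 3
  u_17 = 4;  u_18 = 5;  u_19 = 4;  u_20 = 4;  u_21 = 1;  u_22 = 6
  u_23 = 0;  u_24 = 2;  u_25 = 2;  u_26 = 1;  u_27 = 0;  u_28 = 5
  u_29 = 4;  u_30 = 2;  u_31 = 6;  u_32 = 0;  u_33 = 2;  u_34 = 5
  u_35 = 1;  u_36 = 1;  u_37 = 2;  u_38 = 0;  u_39 = 4;  u_40 = 3
  u_41 = 5;  u_42 = 4;  u_43 = 3;  u_44 = 2;  u_45 = 4;  u_46 = 3
  u_47 = 4;  u_48 = 0;  u_49 = 1;  u_50 = 1;  u_51 = 4;  u_52 = 3
  u_53 = 3;  u_54 = 6;  u_55 = 1;  u_56 = 6;  u_57 = 6;  u_58 = 6
  u_59 = 6;  u_60 = 6;  u_61 = 0;  u_62 = 6;  u_63 = 5;  u_64 = 5
  u_65 = 6;  u_66 = 1;  u_67 = 5;  u_68 = 5;  u_69 = 1;  u_70 = 2
  u_71 = 6;  u_72 = 3;  u_73 = 4;  u_74 = 2;  u_75 = 5;  u_76 = 6
  u_77 = 6;  u_78 = 6;  u_79 = 6;  u_80 = 4;  u_81 = 2;  u_82 = 1
  u_83 = 5;  u_84 = 3;  u_85 = 2;  u_86 = 0;  u_87 = 5;  u_88 = 6
  u_89 = 6;  u_90 = 1;  u_91 = 5;  u_92 = 1;  u_93 = 1;  u_94 = 3
  u_95 = 3;  u_96 = 6;  u_97 = 6;  u_98 = 6;  u_99 = 3;  u_100 = 1
  u_101 = 4;  u_102 = 0;  u_103 = 2;  u_104 = 5;  u_105 = 6;  u_106 = 4
  u_107 = 3;  u_108 = 6;  u_109 = 2;  u_110 = 0;  u_111 = 6;  u_112 = 1
  u_113 = 4;  u_114 = 3;  u_115 = 4;  u_116 = 6;  u_117 = 6;  u_118 = 5
  u_119 = 0;  u_120 = 2;  u_121 = 5;  u_122 = 3;  u_123 = 3;  u_124 = 3
  u_125 = 3;  u_126 = 6;  u_127 = 4;  u_128 = 0;  u_129 = 6;  u_130 = 2
  u_131 = 2;  u_132 = 2;  u_133 = 6;  u_134 = 1;  u_135 = 0;  u_136 = 6
  u_137 = 1;  u_138 = 1;  u_139 = 3;  u_140 = 3;  u_141 = 2;  u_142 = 3
  u_143 = 3;  u_144 = 3;  u_145 = 4;  u_146 = 3;  u_147 = 5;  u_148 = 2
  u_149 = 0;  u_150 = 2;  u_151 = 2;  u_152 = 1;  u_153 = 2;  u_154 = 3
  u_155 = 2;  u_156 = 2;  u_157 = 1;  u_158 = 4;  u_159 = 3;  u_160 = 5
  u_161 = 0;  u_162 = 3;  u_163 = 3;  u_164 = 1;  u_165 = 6;  u_166 = 6
  u_167 = 4;  u_168 = 6;  u_169 = 3;  u_170 = 2;  u_171 = 4;  u_172 = 6
  u_173 = 0;  u_174 = 5;  u_175 = 2;  u_176 = 4;  u_177 = 2;  u_178 = 6
  u_179 = 6;  u_180 = 1;  u_181 = 1;  u_182 = 3;  u_183 = 0;  u_184 = 5
  u_185 = 6;  u_186 = 3;  u_187 = 0;  u_188 = 5;  u_189 = 5;  u_190 = 5
  u_191 = 0;  u_192 = 4;  u_193 = 4;  u_194 = 4;  u_195 = 5;  u_196 = 1
  u_197 = 1;  u_198 = 6;  u_199 = 2;  u_200 = 1;  u_201 = 4;  u_202 = 2
  u_203 = 4;  u_204 = 3;  u_205 = 5;  u_206 = 2;  u_207 = 4;  u_208 = 5
  u_209 = 5;  u_210 = 1;  u_211 = 6;  u_212 = 4;  u_213 = 4;  u_214 = 2
  u_215 = 6;  u_216 = 1;  u_217 = 5;  u_218 = 0;  u_219 = 4;  u_220 = 2
  u_221 = 1;  u_222 = 5;  u_223 = 6;  u_224 = 6;  u_225 = 4;  u_226 = 5
  u_227 = 2;  u_228 = 5;  u_229 = 6;  u_230 = 5;  u_231 = 3;  u_232 = 4
  u_233 = 1;  u_234 = 1;  u_235 = 2;  u_236 = 0;  u_237 = 1;  u_238 = 6
  u_239 = 1;  u_240 = 4;  u_241 = 0;  u_242 = 3;  u_243 = 6;  u_244 = 3
  u_245 = 2;  u_246 = 4;  u_247 = 3;  u_248 = 3;  u_249 = 1;  u_250 = 2
  u_251 = 1;  u_252 = 3;  u_253 = 1;  u_254 = 6;  u_255 = 6;  u_256 = 5
  u_257 = 5;  u_258 = 2;  u_259 = 2;  u_260 = 5;  u_261 = 1;  u_262 = 4
  u_263 = 5;  u_264 = 5;  u_265 = 5;  u_266 = 6;  u_267 = 3;  u_268 = 0
  u_269 = 6;  u_270 = 4;  u_271 = 4;  u_272 = 0;  u_273 = 5;  u_274 = 6
  u_275 = 1;  u_276 = 5;  u_277 = 4;  u_278 = 2;  u_279 = 3;  u_280 = 6
  u_281 = 2;  u_282 = 2;  u_283 = 5;  u_284 = 5;  u_285 = 3;  u_286 = 5
  u_287 = 2;  u_288 = 2;  u_289 = 3;  u_290 = 4;  u_291 = 5;  u_292 = 4
  u_293 = 3;  u_294 = 2;  u_295 = 0;  u_296 = 0;  u_297 = 1;  u_298 = 0
  u_299 = 4;  u_300 = 0;  u_301 = 2;  u_302 = 3;  u_303 = 5;  u_304 = 2
  u_305 = 6;  u_306 = 4;  u_307 = 2;  u_308 = 0;  u_309 = 1;  u_310 = 2
  u_311 = 0;  u_312 = 6;  u_313 = 5;  u_314 = 6;  u_315 = 0;  u_316 = 5
  u_317 = 3;  u_318 = 6;  u_319 = 5;  u_320 = 3;  u_321 = 0;  u_322 = 6
  u_323 = 4;  u_324 = 1;  u_325 = 3;  u_326 = 1;  u_327 = 6;  u_328 = 5
  u_329 = 6;  u_330 = 6;  u_331 = 2;  u_332 = 1;  u_333 = 3;  u_334 = 4
  u_335 = 4;  u_336 = 2;  u_337 = 4;  u_338 = 1;  u_339 = 2;  u_340 = 2
  u_341 = 2;  u_342 = 3;  u_343 = 3;  u_344 = 4;  u_345 = 0;  u_346 = 5
  u_347 = 1;  u_348 = 3;  u_349 = 6;  u_350 = 0;  u_351 = 4;  u_352 = 4
  u_353 = 1;  u_354 = 4;  u_355 = 1;  u_356 = 5;  u_357 = 3;  u_358 = 6
  u_359 = 2;  u_360 = 2;  u_361 = 0;  u_362 = 3;  u_363 = 1
u_364 = 6·1 + 5·3 + 4·0 + 3·2 + 3·2 = 5
u_365 = 6·5 + 5·1 + 4·3 + 3·0 + 3·2 = 4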